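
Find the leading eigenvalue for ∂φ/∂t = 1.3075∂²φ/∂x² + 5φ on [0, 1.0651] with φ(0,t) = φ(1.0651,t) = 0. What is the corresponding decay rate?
Eigenvalues: λₙ = 1.3075n²π²/1.0651² - 5.
First three modes:
  n=1: λ₁ = 1.3075π²/1.0651² - 5 ≈ 6.375
  n=2: λ₂ = 5.23π²/1.0651² - 5 ≈ 40.501
  n=3: λ₃ = 11.7675π²/1.0651² - 5 ≈ 97.377
Since 1.3075π²/1.0651² ≈ 11.375 > 5, all λₙ > 0.
The n=1 mode decays slowest → dominates as t → ∞.
Asymptotic: φ ~ c₁ sin(πx/1.0651) e^{-λ₁t} with decay rate λ₁ ≈ 6.375.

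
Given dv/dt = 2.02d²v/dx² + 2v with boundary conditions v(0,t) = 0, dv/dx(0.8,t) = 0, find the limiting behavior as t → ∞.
v → 0. Diffusion dominates reaction (r=2 < κπ²/(4L²)≈7.79); solution decays.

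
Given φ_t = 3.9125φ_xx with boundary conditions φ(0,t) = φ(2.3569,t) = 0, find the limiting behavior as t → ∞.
φ → 0. Heat diffuses out through both boundaries.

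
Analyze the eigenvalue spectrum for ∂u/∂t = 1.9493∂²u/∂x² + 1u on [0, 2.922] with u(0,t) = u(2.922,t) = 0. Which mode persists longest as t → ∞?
Eigenvalues: λₙ = 1.9493n²π²/2.922² - 1.
First three modes:
  n=1: λ₁ = 1.9493π²/2.922² - 1 ≈ 1.253
  n=2: λ₂ = 7.7972π²/2.922² - 1 ≈ 8.013
  n=3: λ₃ = 17.5437π²/2.922² - 1 ≈ 19.28
Since 1.9493π²/2.922² ≈ 2.253 > 1, all λₙ > 0.
The n=1 mode decays slowest → dominates as t → ∞.
Asymptotic: u ~ c₁ sin(πx/2.922) e^{-λ₁t} with decay rate λ₁ ≈ 1.253.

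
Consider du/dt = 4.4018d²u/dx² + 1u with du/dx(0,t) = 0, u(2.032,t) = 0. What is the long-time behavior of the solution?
As t → ∞, u → 0. Diffusion dominates reaction (r=1 < κπ²/(4L²)≈2.63); solution decays.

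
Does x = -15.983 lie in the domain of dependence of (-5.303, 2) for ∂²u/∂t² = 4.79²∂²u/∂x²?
No. The domain of dependence is [-14.883, 4.277], and -15.983 is outside this interval.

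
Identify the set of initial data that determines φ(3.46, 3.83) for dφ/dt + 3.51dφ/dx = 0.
A single point: x = -9.9833. The characteristic through (3.46, 3.83) is x - 3.51t = const, so x = 3.46 - 3.51·3.83 = -9.9833.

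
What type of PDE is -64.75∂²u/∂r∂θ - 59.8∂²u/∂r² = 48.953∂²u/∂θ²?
Rewriting in standard form: -59.8∂²u/∂r² - 64.75∂²u/∂r∂θ - 48.953∂²u/∂θ² = 0. With A = -59.8, B = -64.75, C = -48.953, the discriminant is -7516.9951. This is an elliptic PDE.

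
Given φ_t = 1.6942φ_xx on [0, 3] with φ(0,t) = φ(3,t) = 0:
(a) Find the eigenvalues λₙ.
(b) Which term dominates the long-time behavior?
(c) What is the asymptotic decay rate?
Eigenvalues: λₙ = 1.6942n²π²/3².
First three modes:
  n=1: λ₁ = 1.6942π²/3² ≈ 1.858
  n=2: λ₂ = 6.7768π²/3² ≈ 7.432 (4× faster decay)
  n=3: λ₃ = 15.2478π²/3² ≈ 16.721 (9× faster decay)
As t → ∞, higher modes decay exponentially faster. The n=1 mode dominates: φ ~ c₁ sin(πx/3) e^{-λ₁t}.
Decay rate: λ₁ = 1.6942π²/3² ≈ 1.858.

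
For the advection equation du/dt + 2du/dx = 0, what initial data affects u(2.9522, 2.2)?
A single point: x = -1.4478. The characteristic through (2.9522, 2.2) is x - 2t = const, so x = 2.9522 - 2·2.2 = -1.4478.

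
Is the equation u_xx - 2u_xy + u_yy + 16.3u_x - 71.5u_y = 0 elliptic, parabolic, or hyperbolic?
Computing B² - 4AC with A = 1, B = -2, C = 1: discriminant = 0 (zero). Answer: parabolic.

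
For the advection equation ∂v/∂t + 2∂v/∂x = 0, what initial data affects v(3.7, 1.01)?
A single point: x = 1.68. The characteristic through (3.7, 1.01) is x - 2t = const, so x = 3.7 - 2·1.01 = 1.68.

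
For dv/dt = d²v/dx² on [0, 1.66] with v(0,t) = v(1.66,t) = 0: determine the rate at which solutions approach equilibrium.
Eigenvalues: λₙ = n²π²/1.66².
First three modes:
  n=1: λ₁ = π²/1.66² ≈ 3.582
  n=2: λ₂ = 4π²/1.66² ≈ 14.327 (4× faster decay)
  n=3: λ₃ = 9π²/1.66² ≈ 32.235 (9× faster decay)
As t → ∞, higher modes decay exponentially faster. The n=1 mode dominates: v ~ c₁ sin(πx/1.66) e^{-λ₁t}.
Decay rate: λ₁ = π²/1.66² ≈ 3.582.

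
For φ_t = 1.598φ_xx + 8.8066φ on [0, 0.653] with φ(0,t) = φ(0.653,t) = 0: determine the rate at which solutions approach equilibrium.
Eigenvalues: λₙ = 1.598n²π²/0.653² - 8.8066.
First three modes:
  n=1: λ₁ = 1.598π²/0.653² - 8.8066 ≈ 28.18
  n=2: λ₂ = 6.392π²/0.653² - 8.8066 ≈ 139.142
  n=3: λ₃ = 14.382π²/0.653² - 8.8066 ≈ 324.077
Since 1.598π²/0.653² ≈ 36.987 > 8.8066, all λₙ > 0.
The n=1 mode decays slowest → dominates as t → ∞.
Asymptotic: φ ~ c₁ sin(πx/0.653) e^{-λ₁t} with decay rate λ₁ ≈ 28.18.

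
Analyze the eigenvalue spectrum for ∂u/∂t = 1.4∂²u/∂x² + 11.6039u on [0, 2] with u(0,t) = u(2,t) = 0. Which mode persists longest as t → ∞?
Eigenvalues: λₙ = 1.4n²π²/2² - 11.6039.
First three modes:
  n=1: λ₁ = 1.4π²/2² - 11.6039 ≈ -8.15
  n=2: λ₂ = 5.6π²/2² - 11.6039 ≈ 2.214
  n=3: λ₃ = 12.6π²/2² - 11.6039 ≈ 19.485
Since 1.4π²/2² ≈ 3.454 < 11.6039, λ₁ < 0.
The n=1 mode grows fastest (−λₙ is largest for n=1) → dominates.
Asymptotic: u ~ c₁ sin(πx/2) e^{8.15t} (exponential growth at rate −λ₁ ≈ 8.15).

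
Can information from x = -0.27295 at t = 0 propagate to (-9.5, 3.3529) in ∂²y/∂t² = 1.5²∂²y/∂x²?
No. The domain of dependence is [-14.52935, -4.47065], and -0.27295 is outside this interval.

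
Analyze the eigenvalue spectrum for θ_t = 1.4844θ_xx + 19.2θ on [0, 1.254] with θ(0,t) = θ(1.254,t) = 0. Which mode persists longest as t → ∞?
Eigenvalues: λₙ = 1.4844n²π²/1.254² - 19.2.
First three modes:
  n=1: λ₁ = 1.4844π²/1.254² - 19.2 ≈ -9.883
  n=2: λ₂ = 5.9376π²/1.254² - 19.2 ≈ 18.066
  n=3: λ₃ = 13.3596π²/1.254² - 19.2 ≈ 64.649
Since 1.4844π²/1.254² ≈ 9.317 < 19.2, λ₁ < 0.
The n=1 mode grows fastest (−λₙ is largest for n=1) → dominates.
Asymptotic: θ ~ c₁ sin(πx/1.254) e^{9.883t} (exponential growth at rate −λ₁ ≈ 9.883).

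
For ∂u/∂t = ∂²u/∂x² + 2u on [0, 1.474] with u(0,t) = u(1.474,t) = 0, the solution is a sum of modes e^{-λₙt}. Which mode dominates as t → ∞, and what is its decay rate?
Eigenvalues: λₙ = n²π²/1.474² - 2.
First three modes:
  n=1: λ₁ = π²/1.474² - 2 ≈ 2.543
  n=2: λ₂ = 4π²/1.474² - 2 ≈ 16.17
  n=3: λ₃ = 9π²/1.474² - 2 ≈ 38.883
Since π²/1.474² ≈ 4.543 > 2, all λₙ > 0.
The n=1 mode decays slowest → dominates as t → ∞.
Asymptotic: u ~ c₁ sin(πx/1.474) e^{-λ₁t} with decay rate λ₁ ≈ 2.543.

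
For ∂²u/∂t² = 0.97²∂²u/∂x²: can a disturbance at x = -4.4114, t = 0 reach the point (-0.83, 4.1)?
Yes. The domain of dependence is [-4.807, 3.147], and -4.4114 ∈ [-4.807, 3.147].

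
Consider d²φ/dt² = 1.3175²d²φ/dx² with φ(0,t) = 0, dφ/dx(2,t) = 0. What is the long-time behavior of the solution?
As t → ∞, φ oscillates (no decay). Energy is conserved; the solution oscillates indefinitely as standing waves.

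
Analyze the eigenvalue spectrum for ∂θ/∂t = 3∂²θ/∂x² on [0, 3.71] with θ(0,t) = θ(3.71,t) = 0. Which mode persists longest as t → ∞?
Eigenvalues: λₙ = 3n²π²/3.71².
First three modes:
  n=1: λ₁ = 3π²/3.71² ≈ 2.151
  n=2: λ₂ = 12π²/3.71² ≈ 8.605 (4× faster decay)
  n=3: λ₃ = 27π²/3.71² ≈ 19.36 (9× faster decay)
As t → ∞, higher modes decay exponentially faster. The n=1 mode dominates: θ ~ c₁ sin(πx/3.71) e^{-λ₁t}.
Decay rate: λ₁ = 3π²/3.71² ≈ 2.151.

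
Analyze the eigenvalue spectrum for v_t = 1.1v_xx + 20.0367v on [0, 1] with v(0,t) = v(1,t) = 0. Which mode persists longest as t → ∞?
Eigenvalues: λₙ = 1.1n²π²/1² - 20.0367.
First three modes:
  n=1: λ₁ = 1.1π² - 20.0367 ≈ -9.18
  n=2: λ₂ = 4.4π² - 20.0367 ≈ 23.39
  n=3: λ₃ = 9.9π² - 20.0367 ≈ 77.672
Since 1.1π² ≈ 10.857 < 20.0367, λ₁ < 0.
The n=1 mode grows fastest (−λₙ is largest for n=1) → dominates.
Asymptotic: v ~ c₁ sin(πx/1) e^{9.18t} (exponential growth at rate −λ₁ ≈ 9.18).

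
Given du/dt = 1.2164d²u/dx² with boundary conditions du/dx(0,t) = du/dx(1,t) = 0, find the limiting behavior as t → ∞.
u → constant (steady state). Heat is conserved (no flux at boundaries); solution approaches the spatial average.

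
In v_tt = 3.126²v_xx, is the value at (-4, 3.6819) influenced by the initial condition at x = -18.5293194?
No. The domain of dependence is [-15.5096194, 7.5096194], and -18.5293194 is outside this interval.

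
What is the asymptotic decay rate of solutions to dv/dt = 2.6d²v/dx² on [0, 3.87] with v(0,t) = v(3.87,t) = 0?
Eigenvalues: λₙ = 2.6n²π²/3.87².
First three modes:
  n=1: λ₁ = 2.6π²/3.87² ≈ 1.713
  n=2: λ₂ = 10.4π²/3.87² ≈ 6.853 (4× faster decay)
  n=3: λ₃ = 23.4π²/3.87² ≈ 15.42 (9× faster decay)
As t → ∞, higher modes decay exponentially faster. The n=1 mode dominates: v ~ c₁ sin(πx/3.87) e^{-λ₁t}.
Decay rate: λ₁ = 2.6π²/3.87² ≈ 1.713.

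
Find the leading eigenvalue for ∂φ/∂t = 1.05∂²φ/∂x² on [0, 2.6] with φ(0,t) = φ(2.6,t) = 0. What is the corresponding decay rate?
Eigenvalues: λₙ = 1.05n²π²/2.6².
First three modes:
  n=1: λ₁ = 1.05π²/2.6² ≈ 1.533
  n=2: λ₂ = 4.2π²/2.6² ≈ 6.132 (4× faster decay)
  n=3: λ₃ = 9.45π²/2.6² ≈ 13.797 (9× faster decay)
As t → ∞, higher modes decay exponentially faster. The n=1 mode dominates: φ ~ c₁ sin(πx/2.6) e^{-λ₁t}.
Decay rate: λ₁ = 1.05π²/2.6² ≈ 1.533.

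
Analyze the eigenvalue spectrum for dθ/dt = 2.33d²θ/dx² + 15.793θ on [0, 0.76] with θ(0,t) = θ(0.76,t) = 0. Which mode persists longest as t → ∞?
Eigenvalues: λₙ = 2.33n²π²/0.76² - 15.793.
First three modes:
  n=1: λ₁ = 2.33π²/0.76² - 15.793 ≈ 24.02
  n=2: λ₂ = 9.32π²/0.76² - 15.793 ≈ 143.46
  n=3: λ₃ = 20.97π²/0.76² - 15.793 ≈ 342.527
Since 2.33π²/0.76² ≈ 39.813 > 15.793, all λₙ > 0.
The n=1 mode decays slowest → dominates as t → ∞.
Asymptotic: θ ~ c₁ sin(πx/0.76) e^{-λ₁t} with decay rate λ₁ ≈ 24.02.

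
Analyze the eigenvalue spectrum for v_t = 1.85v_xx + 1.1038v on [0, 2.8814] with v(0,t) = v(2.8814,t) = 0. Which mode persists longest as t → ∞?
Eigenvalues: λₙ = 1.85n²π²/2.8814² - 1.1038.
First three modes:
  n=1: λ₁ = 1.85π²/2.8814² - 1.1038 ≈ 1.095
  n=2: λ₂ = 7.4π²/2.8814² - 1.1038 ≈ 7.693
  n=3: λ₃ = 16.65π²/2.8814² - 1.1038 ≈ 18.689
Since 1.85π²/2.8814² ≈ 2.199 > 1.1038, all λₙ > 0.
The n=1 mode decays slowest → dominates as t → ∞.
Asymptotic: v ~ c₁ sin(πx/2.8814) e^{-λ₁t} with decay rate λ₁ ≈ 1.095.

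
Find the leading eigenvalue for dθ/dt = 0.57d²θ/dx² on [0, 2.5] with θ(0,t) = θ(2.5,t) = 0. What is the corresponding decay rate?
Eigenvalues: λₙ = 0.57n²π²/2.5².
First three modes:
  n=1: λ₁ = 0.57π²/2.5² ≈ 0.9
  n=2: λ₂ = 2.28π²/2.5² ≈ 3.6 (4× faster decay)
  n=3: λ₃ = 5.13π²/2.5² ≈ 8.101 (9× faster decay)
As t → ∞, higher modes decay exponentially faster. The n=1 mode dominates: θ ~ c₁ sin(πx/2.5) e^{-λ₁t}.
Decay rate: λ₁ = 0.57π²/2.5² ≈ 0.9.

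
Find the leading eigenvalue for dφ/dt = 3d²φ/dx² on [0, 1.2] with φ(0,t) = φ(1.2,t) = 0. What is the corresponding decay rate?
Eigenvalues: λₙ = 3n²π²/1.2².
First three modes:
  n=1: λ₁ = 3π²/1.2² ≈ 20.562
  n=2: λ₂ = 12π²/1.2² ≈ 82.247 (4× faster decay)
  n=3: λ₃ = 27π²/1.2² ≈ 185.055 (9× faster decay)
As t → ∞, higher modes decay exponentially faster. The n=1 mode dominates: φ ~ c₁ sin(πx/1.2) e^{-λ₁t}.
Decay rate: λ₁ = 3π²/1.2² ≈ 20.562.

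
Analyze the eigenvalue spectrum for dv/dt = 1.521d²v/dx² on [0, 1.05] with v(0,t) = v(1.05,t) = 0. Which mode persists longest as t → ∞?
Eigenvalues: λₙ = 1.521n²π²/1.05².
First three modes:
  n=1: λ₁ = 1.521π²/1.05² ≈ 13.616
  n=2: λ₂ = 6.084π²/1.05² ≈ 54.464 (4× faster decay)
  n=3: λ₃ = 13.689π²/1.05² ≈ 122.544 (9× faster decay)
As t → ∞, higher modes decay exponentially faster. The n=1 mode dominates: v ~ c₁ sin(πx/1.05) e^{-λ₁t}.
Decay rate: λ₁ = 1.521π²/1.05² ≈ 13.616.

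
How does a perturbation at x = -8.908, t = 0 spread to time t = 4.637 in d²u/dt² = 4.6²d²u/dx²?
Domain of influence: [-30.2382, 12.4222]. Data at x = -8.908 spreads outward at speed 4.6.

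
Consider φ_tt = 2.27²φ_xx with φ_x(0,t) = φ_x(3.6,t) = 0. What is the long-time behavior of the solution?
As t → ∞, φ oscillates about a mean that drifts linearly in t (generically unbounded; no decay). There is no damping, so the nonconstant modes persist as standing waves (energy conserved, no decay). But with Neumann conditions at both ends the constant mode has eigenvalue 0: the spatial mean M(t) of φ satisfies M'' = 0, so M(t) = M(0) + M'(0)·t. Unless the initial velocity has zero mean (∫φ_t(x,0)dx = 0), the solution grows linearly in t (unbounded, though not exponentially); if it does have zero mean, the solution stays bounded and simply oscillates.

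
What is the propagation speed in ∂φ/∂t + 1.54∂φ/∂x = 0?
Speed = 1.54. Information travels along x - 1.54t = const (rightward).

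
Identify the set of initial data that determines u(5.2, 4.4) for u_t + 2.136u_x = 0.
A single point: x = -4.1984. The characteristic through (5.2, 4.4) is x - 2.136t = const, so x = 5.2 - 2.136·4.4 = -4.1984.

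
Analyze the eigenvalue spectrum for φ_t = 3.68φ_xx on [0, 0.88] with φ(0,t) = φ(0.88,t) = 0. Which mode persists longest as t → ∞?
Eigenvalues: λₙ = 3.68n²π²/0.88².
First three modes:
  n=1: λ₁ = 3.68π²/0.88² ≈ 46.901
  n=2: λ₂ = 14.72π²/0.88² ≈ 187.604 (4× faster decay)
  n=3: λ₃ = 33.12π²/0.88² ≈ 422.109 (9× faster decay)
As t → ∞, higher modes decay exponentially faster. The n=1 mode dominates: φ ~ c₁ sin(πx/0.88) e^{-λ₁t}.
Decay rate: λ₁ = 3.68π²/0.88² ≈ 46.901.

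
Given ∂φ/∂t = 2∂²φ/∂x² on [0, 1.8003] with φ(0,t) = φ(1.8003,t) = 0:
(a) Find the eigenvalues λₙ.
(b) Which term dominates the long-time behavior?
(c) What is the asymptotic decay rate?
Eigenvalues: λₙ = 2n²π²/1.8003².
First three modes:
  n=1: λ₁ = 2π²/1.8003² ≈ 6.09
  n=2: λ₂ = 8π²/1.8003² ≈ 24.361 (4× faster decay)
  n=3: λ₃ = 18π²/1.8003² ≈ 54.813 (9× faster decay)
As t → ∞, higher modes decay exponentially faster. The n=1 mode dominates: φ ~ c₁ sin(πx/1.8003) e^{-λ₁t}.
Decay rate: λ₁ = 2π²/1.8003² ≈ 6.09.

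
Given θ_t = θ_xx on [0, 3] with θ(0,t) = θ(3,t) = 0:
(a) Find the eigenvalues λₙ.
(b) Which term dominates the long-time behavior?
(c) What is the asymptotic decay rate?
Eigenvalues: λₙ = n²π²/3².
First three modes:
  n=1: λ₁ = π²/3² ≈ 1.097
  n=2: λ₂ = 4π²/3² ≈ 4.386 (4× faster decay)
  n=3: λ₃ = 9π²/3² ≈ 9.87 (9× faster decay)
As t → ∞, higher modes decay exponentially faster. The n=1 mode dominates: θ ~ c₁ sin(πx/3) e^{-λ₁t}.
Decay rate: λ₁ = π²/3² ≈ 1.097.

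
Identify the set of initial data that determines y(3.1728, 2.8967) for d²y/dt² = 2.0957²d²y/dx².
Domain of dependence: [-2.89781419, 9.24341419]. Signals travel at speed 2.0957, so data within |x - 3.1728| ≤ 2.0957·2.8967 = 6.07061419 can reach the point.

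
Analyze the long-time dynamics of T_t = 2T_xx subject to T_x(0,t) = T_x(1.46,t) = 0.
Long-time behavior: T → constant (steady state). Heat is conserved (no flux at boundaries); solution approaches the spatial average.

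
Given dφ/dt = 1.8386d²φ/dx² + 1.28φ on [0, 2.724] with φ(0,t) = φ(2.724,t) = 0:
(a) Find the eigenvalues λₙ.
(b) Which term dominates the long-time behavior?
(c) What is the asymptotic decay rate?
Eigenvalues: λₙ = 1.8386n²π²/2.724² - 1.28.
First three modes:
  n=1: λ₁ = 1.8386π²/2.724² - 1.28 ≈ 1.166
  n=2: λ₂ = 7.3544π²/2.724² - 1.28 ≈ 8.502
  n=3: λ₃ = 16.5474π²/2.724² - 1.28 ≈ 20.73
Since 1.8386π²/2.724² ≈ 2.446 > 1.28, all λₙ > 0.
The n=1 mode decays slowest → dominates as t → ∞.
Asymptotic: φ ~ c₁ sin(πx/2.724) e^{-λ₁t} with decay rate λ₁ ≈ 1.166.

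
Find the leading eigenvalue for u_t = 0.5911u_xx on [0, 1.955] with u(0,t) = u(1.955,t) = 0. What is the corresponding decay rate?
Eigenvalues: λₙ = 0.5911n²π²/1.955².
First three modes:
  n=1: λ₁ = 0.5911π²/1.955² ≈ 1.526
  n=2: λ₂ = 2.3644π²/1.955² ≈ 6.106 (4× faster decay)
  n=3: λ₃ = 5.3199π²/1.955² ≈ 13.738 (9× faster decay)
As t → ∞, higher modes decay exponentially faster. The n=1 mode dominates: u ~ c₁ sin(πx/1.955) e^{-λ₁t}.
Decay rate: λ₁ = 0.5911π²/1.955² ≈ 1.526.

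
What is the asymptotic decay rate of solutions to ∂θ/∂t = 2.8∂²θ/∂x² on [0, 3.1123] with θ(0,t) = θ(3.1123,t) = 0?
Eigenvalues: λₙ = 2.8n²π²/3.1123².
First three modes:
  n=1: λ₁ = 2.8π²/3.1123² ≈ 2.853
  n=2: λ₂ = 11.2π²/3.1123² ≈ 11.412 (4× faster decay)
  n=3: λ₃ = 25.2π²/3.1123² ≈ 25.677 (9× faster decay)
As t → ∞, higher modes decay exponentially faster. The n=1 mode dominates: θ ~ c₁ sin(πx/3.1123) e^{-λ₁t}.
Decay rate: λ₁ = 2.8π²/3.1123² ≈ 2.853.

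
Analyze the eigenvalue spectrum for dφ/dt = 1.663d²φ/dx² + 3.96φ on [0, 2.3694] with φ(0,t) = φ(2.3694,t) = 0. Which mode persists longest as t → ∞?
Eigenvalues: λₙ = 1.663n²π²/2.3694² - 3.96.
First three modes:
  n=1: λ₁ = 1.663π²/2.3694² - 3.96 ≈ -1.036
  n=2: λ₂ = 6.652π²/2.3694² - 3.96 ≈ 7.734
  n=3: λ₃ = 14.967π²/2.3694² - 3.96 ≈ 22.352
Since 1.663π²/2.3694² ≈ 2.924 < 3.96, λ₁ < 0.
The n=1 mode grows fastest (−λₙ is largest for n=1) → dominates.
Asymptotic: φ ~ c₁ sin(πx/2.3694) e^{1.036t} (exponential growth at rate −λ₁ ≈ 1.036).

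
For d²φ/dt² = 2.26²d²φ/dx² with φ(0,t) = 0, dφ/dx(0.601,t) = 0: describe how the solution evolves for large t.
φ oscillates (no decay). Energy is conserved; the solution oscillates indefinitely as standing waves.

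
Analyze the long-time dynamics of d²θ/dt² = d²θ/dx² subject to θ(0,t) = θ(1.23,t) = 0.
Long-time behavior: θ oscillates (no decay). Energy is conserved; the solution oscillates indefinitely as standing waves.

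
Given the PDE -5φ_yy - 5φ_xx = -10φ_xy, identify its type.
Rewriting in standard form: -5φ_xx + 10φ_xy - 5φ_yy = 0. The second-order coefficients are A = -5, B = 10, C = -5. Since B² - 4AC = 0 = 0, this is a parabolic PDE.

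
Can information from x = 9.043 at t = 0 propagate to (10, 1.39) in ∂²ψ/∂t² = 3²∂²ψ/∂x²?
Yes. The domain of dependence is [5.83, 14.17], and 9.043 ∈ [5.83, 14.17].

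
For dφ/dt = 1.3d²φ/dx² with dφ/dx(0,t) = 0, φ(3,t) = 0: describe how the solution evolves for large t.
φ → 0. Heat escapes through the Dirichlet boundary.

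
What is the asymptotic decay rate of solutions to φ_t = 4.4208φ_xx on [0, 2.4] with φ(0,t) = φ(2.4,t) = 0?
Eigenvalues: λₙ = 4.4208n²π²/2.4².
First three modes:
  n=1: λ₁ = 4.4208π²/2.4² ≈ 7.575
  n=2: λ₂ = 17.6832π²/2.4² ≈ 30.3 (4× faster decay)
  n=3: λ₃ = 39.7872π²/2.4² ≈ 68.174 (9× faster decay)
As t → ∞, higher modes decay exponentially faster. The n=1 mode dominates: φ ~ c₁ sin(πx/2.4) e^{-λ₁t}.
Decay rate: λ₁ = 4.4208π²/2.4² ≈ 7.575.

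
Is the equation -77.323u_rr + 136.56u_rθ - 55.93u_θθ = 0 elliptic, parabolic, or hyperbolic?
Computing B² - 4AC with A = -77.323, B = 136.56, C = -55.93: discriminant = 1349.93204 (positive). Answer: hyperbolic.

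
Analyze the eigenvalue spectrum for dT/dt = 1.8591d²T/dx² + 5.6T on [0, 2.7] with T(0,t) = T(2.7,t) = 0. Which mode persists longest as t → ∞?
Eigenvalues: λₙ = 1.8591n²π²/2.7² - 5.6.
First three modes:
  n=1: λ₁ = 1.8591π²/2.7² - 5.6 ≈ -3.083
  n=2: λ₂ = 7.4364π²/2.7² - 5.6 ≈ 4.468
  n=3: λ₃ = 16.7319π²/2.7² - 5.6 ≈ 17.053
Since 1.8591π²/2.7² ≈ 2.517 < 5.6, λ₁ < 0.
The n=1 mode grows fastest (−λₙ is largest for n=1) → dominates.
Asymptotic: T ~ c₁ sin(πx/2.7) e^{3.083t} (exponential growth at rate −λ₁ ≈ 3.083).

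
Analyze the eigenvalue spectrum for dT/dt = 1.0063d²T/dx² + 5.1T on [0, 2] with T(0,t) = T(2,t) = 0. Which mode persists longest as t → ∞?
Eigenvalues: λₙ = 1.0063n²π²/2² - 5.1.
First three modes:
  n=1: λ₁ = 1.0063π²/2² - 5.1 ≈ -2.617
  n=2: λ₂ = 4.0252π²/2² - 5.1 ≈ 4.832
  n=3: λ₃ = 9.0567π²/2² - 5.1 ≈ 17.247
Since 1.0063π²/2² ≈ 2.483 < 5.1, λ₁ < 0.
The n=1 mode grows fastest (−λₙ is largest for n=1) → dominates.
Asymptotic: T ~ c₁ sin(πx/2) e^{2.617t} (exponential growth at rate −λ₁ ≈ 2.617).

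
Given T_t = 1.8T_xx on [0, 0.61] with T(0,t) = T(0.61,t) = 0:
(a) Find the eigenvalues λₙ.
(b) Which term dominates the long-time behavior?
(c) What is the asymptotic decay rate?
Eigenvalues: λₙ = 1.8n²π²/0.61².
First three modes:
  n=1: λ₁ = 1.8π²/0.61² ≈ 47.743
  n=2: λ₂ = 7.2π²/0.61² ≈ 190.973 (4× faster decay)
  n=3: λ₃ = 16.2π²/0.61² ≈ 429.69 (9× faster decay)
As t → ∞, higher modes decay exponentially faster. The n=1 mode dominates: T ~ c₁ sin(πx/0.61) e^{-λ₁t}.
Decay rate: λ₁ = 1.8π²/0.61² ≈ 47.743.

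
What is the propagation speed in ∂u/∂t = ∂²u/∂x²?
Infinite. The heat equation is parabolic, not hyperbolic, so disturbances propagate instantly.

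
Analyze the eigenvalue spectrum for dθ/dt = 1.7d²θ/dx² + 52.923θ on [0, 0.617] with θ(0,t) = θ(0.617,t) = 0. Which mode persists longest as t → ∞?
Eigenvalues: λₙ = 1.7n²π²/0.617² - 52.923.
First three modes:
  n=1: λ₁ = 1.7π²/0.617² - 52.923 ≈ -8.849
  n=2: λ₂ = 6.8π²/0.617² - 52.923 ≈ 123.371
  n=3: λ₃ = 15.3π²/0.617² - 52.923 ≈ 343.739
Since 1.7π²/0.617² ≈ 44.074 < 52.923, λ₁ < 0.
The n=1 mode grows fastest (−λₙ is largest for n=1) → dominates.
Asymptotic: θ ~ c₁ sin(πx/0.617) e^{8.849t} (exponential growth at rate −λ₁ ≈ 8.849).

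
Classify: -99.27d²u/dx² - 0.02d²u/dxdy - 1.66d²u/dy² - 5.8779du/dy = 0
Elliptic (discriminant = -659.1524).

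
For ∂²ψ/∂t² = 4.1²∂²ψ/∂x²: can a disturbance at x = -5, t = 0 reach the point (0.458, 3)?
Yes. The domain of dependence is [-11.842, 12.758], and -5 ∈ [-11.842, 12.758].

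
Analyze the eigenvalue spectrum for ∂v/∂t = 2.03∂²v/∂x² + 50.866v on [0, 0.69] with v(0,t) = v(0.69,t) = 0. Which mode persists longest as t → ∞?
Eigenvalues: λₙ = 2.03n²π²/0.69² - 50.866.
First three modes:
  n=1: λ₁ = 2.03π²/0.69² - 50.866 ≈ -8.784
  n=2: λ₂ = 8.12π²/0.69² - 50.866 ≈ 117.462
  n=3: λ₃ = 18.27π²/0.69² - 50.866 ≈ 327.873
Since 2.03π²/0.69² ≈ 42.082 < 50.866, λ₁ < 0.
The n=1 mode grows fastest (−λₙ is largest for n=1) → dominates.
Asymptotic: v ~ c₁ sin(πx/0.69) e^{8.784t} (exponential growth at rate −λ₁ ≈ 8.784).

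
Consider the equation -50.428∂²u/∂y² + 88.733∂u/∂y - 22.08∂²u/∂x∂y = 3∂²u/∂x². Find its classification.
Rewriting in standard form: -3∂²u/∂x² - 22.08∂²u/∂x∂y - 50.428∂²u/∂y² + 88.733∂u/∂y = 0. Elliptic. (A = -3, B = -22.08, C = -50.428 gives B² - 4AC = -117.6096.)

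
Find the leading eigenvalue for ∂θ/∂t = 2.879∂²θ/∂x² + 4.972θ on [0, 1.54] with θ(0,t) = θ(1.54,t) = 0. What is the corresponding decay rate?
Eigenvalues: λₙ = 2.879n²π²/1.54² - 4.972.
First three modes:
  n=1: λ₁ = 2.879π²/1.54² - 4.972 ≈ 7.009
  n=2: λ₂ = 11.516π²/1.54² - 4.972 ≈ 42.953
  n=3: λ₃ = 25.911π²/1.54² - 4.972 ≈ 102.859
Since 2.879π²/1.54² ≈ 11.981 > 4.972, all λₙ > 0.
The n=1 mode decays slowest → dominates as t → ∞.
Asymptotic: θ ~ c₁ sin(πx/1.54) e^{-λ₁t} with decay rate λ₁ ≈ 7.009.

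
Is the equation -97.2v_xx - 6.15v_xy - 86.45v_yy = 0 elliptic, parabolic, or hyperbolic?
Computing B² - 4AC with A = -97.2, B = -6.15, C = -86.45: discriminant = -33573.9375 (negative). Answer: elliptic.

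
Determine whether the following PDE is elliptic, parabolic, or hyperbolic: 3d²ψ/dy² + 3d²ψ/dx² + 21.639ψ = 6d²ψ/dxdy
Rewriting in standard form: 3d²ψ/dx² - 6d²ψ/dxdy + 3d²ψ/dy² + 21.639ψ = 0. Coefficients: A = 3, B = -6, C = 3. B² - 4AC = 0, which is zero, so the equation is parabolic.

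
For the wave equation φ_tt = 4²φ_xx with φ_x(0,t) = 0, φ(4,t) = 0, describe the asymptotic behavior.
φ oscillates (no decay). Energy is conserved; the solution oscillates indefinitely as standing waves.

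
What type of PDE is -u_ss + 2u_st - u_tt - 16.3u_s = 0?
With A = -1, B = 2, C = -1, the discriminant is 0. This is a parabolic PDE.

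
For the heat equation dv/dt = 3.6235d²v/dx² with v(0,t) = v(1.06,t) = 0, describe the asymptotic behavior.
v → 0. Heat diffuses out through both boundaries.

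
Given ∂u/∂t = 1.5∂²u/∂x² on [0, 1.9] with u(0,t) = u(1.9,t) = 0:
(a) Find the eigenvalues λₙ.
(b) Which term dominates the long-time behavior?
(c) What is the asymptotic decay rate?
Eigenvalues: λₙ = 1.5n²π²/1.9².
First three modes:
  n=1: λ₁ = 1.5π²/1.9² ≈ 4.101
  n=2: λ₂ = 6π²/1.9² ≈ 16.404 (4× faster decay)
  n=3: λ₃ = 13.5π²/1.9² ≈ 36.908 (9× faster decay)
As t → ∞, higher modes decay exponentially faster. The n=1 mode dominates: u ~ c₁ sin(πx/1.9) e^{-λ₁t}.
Decay rate: λ₁ = 1.5π²/1.9² ≈ 4.101.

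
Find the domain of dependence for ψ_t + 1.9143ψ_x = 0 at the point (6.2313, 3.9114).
A single point: x = -1.25629302. The characteristic through (6.2313, 3.9114) is x - 1.9143t = const, so x = 6.2313 - 1.9143·3.9114 = -1.25629302.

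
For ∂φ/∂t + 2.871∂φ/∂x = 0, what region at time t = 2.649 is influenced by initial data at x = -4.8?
At x = 2.805279. The characteristic carries data from (-4.8, 0) to (2.805279, 2.649).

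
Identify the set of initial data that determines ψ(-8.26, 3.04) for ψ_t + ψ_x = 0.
A single point: x = -11.3. The characteristic through (-8.26, 3.04) is x - 1t = const, so x = -8.26 - 1·3.04 = -11.3.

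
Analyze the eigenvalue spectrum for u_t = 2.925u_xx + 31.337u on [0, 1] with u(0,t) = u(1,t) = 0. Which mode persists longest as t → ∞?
Eigenvalues: λₙ = 2.925n²π²/1² - 31.337.
First three modes:
  n=1: λ₁ = 2.925π² - 31.337 ≈ -2.468
  n=2: λ₂ = 11.7π² - 31.337 ≈ 84.137
  n=3: λ₃ = 26.325π² - 31.337 ≈ 228.48
Since 2.925π² ≈ 28.869 < 31.337, λ₁ < 0.
The n=1 mode grows fastest (−λₙ is largest for n=1) → dominates.
Asymptotic: u ~ c₁ sin(πx/1) e^{2.468t} (exponential growth at rate −λ₁ ≈ 2.468).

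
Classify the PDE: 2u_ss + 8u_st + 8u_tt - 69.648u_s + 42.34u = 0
A = 2, B = 8, C = 8. Discriminant B² - 4AC = 0. Since 0 = 0, parabolic.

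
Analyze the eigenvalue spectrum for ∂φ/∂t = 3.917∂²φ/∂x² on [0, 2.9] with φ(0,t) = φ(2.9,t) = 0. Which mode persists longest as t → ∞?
Eigenvalues: λₙ = 3.917n²π²/2.9².
First three modes:
  n=1: λ₁ = 3.917π²/2.9² ≈ 4.597
  n=2: λ₂ = 15.668π²/2.9² ≈ 18.387 (4× faster decay)
  n=3: λ₃ = 35.253π²/2.9² ≈ 41.371 (9× faster decay)
As t → ∞, higher modes decay exponentially faster. The n=1 mode dominates: φ ~ c₁ sin(πx/2.9) e^{-λ₁t}.
Decay rate: λ₁ = 3.917π²/2.9² ≈ 4.597.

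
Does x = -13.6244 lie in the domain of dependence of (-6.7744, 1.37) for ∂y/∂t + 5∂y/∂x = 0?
Yes. The characteristic through (-6.7744, 1.37) passes through x = -13.6244.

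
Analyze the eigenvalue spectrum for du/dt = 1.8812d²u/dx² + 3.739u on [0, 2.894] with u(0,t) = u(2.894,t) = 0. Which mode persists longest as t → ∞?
Eigenvalues: λₙ = 1.8812n²π²/2.894² - 3.739.
First three modes:
  n=1: λ₁ = 1.8812π²/2.894² - 3.739 ≈ -1.522
  n=2: λ₂ = 7.5248π²/2.894² - 3.739 ≈ 5.128
  n=3: λ₃ = 16.9308π²/2.894² - 3.739 ≈ 16.213
Since 1.8812π²/2.894² ≈ 2.217 < 3.739, λ₁ < 0.
The n=1 mode grows fastest (−λₙ is largest for n=1) → dominates.
Asymptotic: u ~ c₁ sin(πx/2.894) e^{1.522t} (exponential growth at rate −λ₁ ≈ 1.522).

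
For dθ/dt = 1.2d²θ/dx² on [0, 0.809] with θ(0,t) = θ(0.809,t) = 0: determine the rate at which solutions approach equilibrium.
Eigenvalues: λₙ = 1.2n²π²/0.809².
First three modes:
  n=1: λ₁ = 1.2π²/0.809² ≈ 18.096
  n=2: λ₂ = 4.8π²/0.809² ≈ 72.384 (4× faster decay)
  n=3: λ₃ = 10.8π²/0.809² ≈ 162.865 (9× faster decay)
As t → ∞, higher modes decay exponentially faster. The n=1 mode dominates: θ ~ c₁ sin(πx/0.809) e^{-λ₁t}.
Decay rate: λ₁ = 1.2π²/0.809² ≈ 18.096.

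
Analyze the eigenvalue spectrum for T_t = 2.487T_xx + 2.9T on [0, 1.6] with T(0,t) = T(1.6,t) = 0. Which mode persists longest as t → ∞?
Eigenvalues: λₙ = 2.487n²π²/1.6² - 2.9.
First three modes:
  n=1: λ₁ = 2.487π²/1.6² - 2.9 ≈ 6.688
  n=2: λ₂ = 9.948π²/1.6² - 2.9 ≈ 35.453
  n=3: λ₃ = 22.383π²/1.6² - 2.9 ≈ 83.393
Since 2.487π²/1.6² ≈ 9.588 > 2.9, all λₙ > 0.
The n=1 mode decays slowest → dominates as t → ∞.
Asymptotic: T ~ c₁ sin(πx/1.6) e^{-λ₁t} with decay rate λ₁ ≈ 6.688.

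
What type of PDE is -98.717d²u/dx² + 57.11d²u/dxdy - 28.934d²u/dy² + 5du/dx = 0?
With A = -98.717, B = 57.11, C = -28.934, the discriminant is -8163.558612. This is an elliptic PDE.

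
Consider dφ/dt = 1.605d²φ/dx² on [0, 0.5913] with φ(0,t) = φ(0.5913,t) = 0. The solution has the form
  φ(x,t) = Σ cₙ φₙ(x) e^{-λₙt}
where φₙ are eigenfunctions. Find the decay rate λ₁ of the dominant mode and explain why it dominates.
Eigenvalues: λₙ = 1.605n²π²/0.5913².
First three modes:
  n=1: λ₁ = 1.605π²/0.5913² ≈ 45.306
  n=2: λ₂ = 6.42π²/0.5913² ≈ 181.225 (4× faster decay)
  n=3: λ₃ = 14.445π²/0.5913² ≈ 407.757 (9× faster decay)
As t → ∞, higher modes decay exponentially faster. The n=1 mode dominates: φ ~ c₁ sin(πx/0.5913) e^{-λ₁t}.
Decay rate: λ₁ = 1.605π²/0.5913² ≈ 45.306.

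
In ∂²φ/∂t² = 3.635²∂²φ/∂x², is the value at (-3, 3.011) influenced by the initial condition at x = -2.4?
Yes. The domain of dependence is [-13.944985, 7.944985], and -2.4 ∈ [-13.944985, 7.944985].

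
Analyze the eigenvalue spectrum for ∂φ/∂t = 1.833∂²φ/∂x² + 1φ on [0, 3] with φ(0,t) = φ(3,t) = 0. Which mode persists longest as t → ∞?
Eigenvalues: λₙ = 1.833n²π²/3² - 1.
First three modes:
  n=1: λ₁ = 1.833π²/3² - 1 ≈ 1.01
  n=2: λ₂ = 7.332π²/3² - 1 ≈ 7.04
  n=3: λ₃ = 16.497π²/3² - 1 ≈ 17.091
Since 1.833π²/3² ≈ 2.01 > 1, all λₙ > 0.
The n=1 mode decays slowest → dominates as t → ∞.
Asymptotic: φ ~ c₁ sin(πx/3) e^{-λ₁t} with decay rate λ₁ ≈ 1.01.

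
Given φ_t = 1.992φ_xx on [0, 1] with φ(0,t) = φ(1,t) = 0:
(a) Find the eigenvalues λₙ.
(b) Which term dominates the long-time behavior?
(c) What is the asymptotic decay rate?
Eigenvalues: λₙ = 1.992n²π².
First three modes:
  n=1: λ₁ = 1.992π² ≈ 19.66
  n=2: λ₂ = 7.968π² ≈ 78.641 (4× faster decay)
  n=3: λ₃ = 17.928π² ≈ 176.942 (9× faster decay)
As t → ∞, higher modes decay exponentially faster. The n=1 mode dominates: φ ~ c₁ sin(πx) e^{-λ₁t}.
Decay rate: λ₁ = 1.992π² ≈ 19.66.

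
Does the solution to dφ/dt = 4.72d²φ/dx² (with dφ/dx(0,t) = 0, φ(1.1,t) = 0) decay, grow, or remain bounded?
φ → 0. Heat escapes through the Dirichlet boundary.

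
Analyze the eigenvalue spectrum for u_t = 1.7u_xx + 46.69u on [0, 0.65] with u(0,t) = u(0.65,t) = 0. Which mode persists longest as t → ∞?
Eigenvalues: λₙ = 1.7n²π²/0.65² - 46.69.
First three modes:
  n=1: λ₁ = 1.7π²/0.65² - 46.69 ≈ -6.978
  n=2: λ₂ = 6.8π²/0.65² - 46.69 ≈ 112.158
  n=3: λ₃ = 15.3π²/0.65² - 46.69 ≈ 310.718
Since 1.7π²/0.65² ≈ 39.712 < 46.69, λ₁ < 0.
The n=1 mode grows fastest (−λₙ is largest for n=1) → dominates.
Asymptotic: u ~ c₁ sin(πx/0.65) e^{6.978t} (exponential growth at rate −λ₁ ≈ 6.978).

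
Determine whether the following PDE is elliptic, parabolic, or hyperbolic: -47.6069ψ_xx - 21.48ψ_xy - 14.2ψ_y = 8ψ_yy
Rewriting in standard form: -47.6069ψ_xx - 21.48ψ_xy - 8ψ_yy - 14.2ψ_y = 0. Coefficients: A = -47.6069, B = -21.48, C = -8. B² - 4AC = -1062.0304, which is negative, so the equation is elliptic.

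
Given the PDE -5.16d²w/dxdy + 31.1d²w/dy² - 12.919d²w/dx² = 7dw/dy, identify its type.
Rewriting in standard form: -12.919d²w/dx² - 5.16d²w/dxdy + 31.1d²w/dy² - 7dw/dy = 0. The second-order coefficients are A = -12.919, B = -5.16, C = 31.1. Since B² - 4AC = 1633.7492 > 0, this is a hyperbolic PDE.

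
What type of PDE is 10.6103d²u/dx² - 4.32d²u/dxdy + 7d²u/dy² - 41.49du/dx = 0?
With A = 10.6103, B = -4.32, C = 7, the discriminant is -278.426. This is an elliptic PDE.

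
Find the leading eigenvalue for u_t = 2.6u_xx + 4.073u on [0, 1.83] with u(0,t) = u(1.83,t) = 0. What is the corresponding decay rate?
Eigenvalues: λₙ = 2.6n²π²/1.83² - 4.073.
First three modes:
  n=1: λ₁ = 2.6π²/1.83² - 4.073 ≈ 3.59
  n=2: λ₂ = 10.4π²/1.83² - 4.073 ≈ 26.577
  n=3: λ₃ = 23.4π²/1.83² - 4.073 ≈ 64.89
Since 2.6π²/1.83² ≈ 7.663 > 4.073, all λₙ > 0.
The n=1 mode decays slowest → dominates as t → ∞.
Asymptotic: u ~ c₁ sin(πx/1.83) e^{-λ₁t} with decay rate λ₁ ≈ 3.59.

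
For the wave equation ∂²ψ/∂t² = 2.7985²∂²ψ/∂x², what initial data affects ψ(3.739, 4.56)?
Domain of dependence: [-9.02216, 16.50016]. Signals travel at speed 2.7985, so data within |x - 3.739| ≤ 2.7985·4.56 = 12.76116 can reach the point.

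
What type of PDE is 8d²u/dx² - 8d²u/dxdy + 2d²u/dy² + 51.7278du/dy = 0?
With A = 8, B = -8, C = 2, the discriminant is 0. This is a parabolic PDE.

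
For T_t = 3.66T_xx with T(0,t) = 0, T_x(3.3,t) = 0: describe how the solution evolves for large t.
T → 0. Heat escapes through the Dirichlet boundary.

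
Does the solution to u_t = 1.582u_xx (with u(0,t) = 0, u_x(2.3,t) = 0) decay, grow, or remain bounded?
u → 0. Heat escapes through the Dirichlet boundary.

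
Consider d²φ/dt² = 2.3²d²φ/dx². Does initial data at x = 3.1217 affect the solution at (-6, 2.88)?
No. The domain of dependence is [-12.624, 0.624], and 3.1217 is outside this interval.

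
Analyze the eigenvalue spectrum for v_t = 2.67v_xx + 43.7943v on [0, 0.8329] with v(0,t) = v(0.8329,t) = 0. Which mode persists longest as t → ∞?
Eigenvalues: λₙ = 2.67n²π²/0.8329² - 43.7943.
First three modes:
  n=1: λ₁ = 2.67π²/0.8329² - 43.7943 ≈ -5.808
  n=2: λ₂ = 10.68π²/0.8329² - 43.7943 ≈ 108.15
  n=3: λ₃ = 24.03π²/0.8329² - 43.7943 ≈ 298.081
Since 2.67π²/0.8329² ≈ 37.986 < 43.7943, λ₁ < 0.
The n=1 mode grows fastest (−λₙ is largest for n=1) → dominates.
Asymptotic: v ~ c₁ sin(πx/0.8329) e^{5.808t} (exponential growth at rate −λ₁ ≈ 5.808).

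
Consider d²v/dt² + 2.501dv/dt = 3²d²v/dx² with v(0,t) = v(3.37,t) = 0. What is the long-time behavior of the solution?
As t → ∞, v → 0. Damping (γ=2.501) dissipates energy; oscillations decay exponentially.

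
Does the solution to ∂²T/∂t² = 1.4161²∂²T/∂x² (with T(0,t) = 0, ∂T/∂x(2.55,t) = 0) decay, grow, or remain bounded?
T oscillates (no decay). Energy is conserved; the solution oscillates indefinitely as standing waves.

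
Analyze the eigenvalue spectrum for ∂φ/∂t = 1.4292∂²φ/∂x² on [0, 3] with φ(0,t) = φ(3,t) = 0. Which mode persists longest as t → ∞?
Eigenvalues: λₙ = 1.4292n²π²/3².
First three modes:
  n=1: λ₁ = 1.4292π²/3² ≈ 1.567
  n=2: λ₂ = 5.7168π²/3² ≈ 6.269 (4× faster decay)
  n=3: λ₃ = 12.8628π²/3² ≈ 14.106 (9× faster decay)
As t → ∞, higher modes decay exponentially faster. The n=1 mode dominates: φ ~ c₁ sin(πx/3) e^{-λ₁t}.
Decay rate: λ₁ = 1.4292π²/3² ≈ 1.567.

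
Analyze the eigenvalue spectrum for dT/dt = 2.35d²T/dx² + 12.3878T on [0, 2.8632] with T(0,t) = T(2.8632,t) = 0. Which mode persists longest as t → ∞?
Eigenvalues: λₙ = 2.35n²π²/2.8632² - 12.3878.
First three modes:
  n=1: λ₁ = 2.35π²/2.8632² - 12.3878 ≈ -9.559
  n=2: λ₂ = 9.4π²/2.8632² - 12.3878 ≈ -1.071
  n=3: λ₃ = 21.15π²/2.8632² - 12.3878 ≈ 13.075
Since 2.35π²/2.8632² ≈ 2.829 < 12.3878, λ₁ < 0.
The n=1 mode grows fastest (−λₙ is largest for n=1) → dominates.
Asymptotic: T ~ c₁ sin(πx/2.8632) e^{9.559t} (exponential growth at rate −λ₁ ≈ 9.559).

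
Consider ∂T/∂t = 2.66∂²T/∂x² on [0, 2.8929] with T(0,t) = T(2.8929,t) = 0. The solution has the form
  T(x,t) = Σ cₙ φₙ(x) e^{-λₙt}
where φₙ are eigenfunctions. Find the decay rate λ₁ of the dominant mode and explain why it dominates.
Eigenvalues: λₙ = 2.66n²π²/2.8929².
First three modes:
  n=1: λ₁ = 2.66π²/2.8929² ≈ 3.137
  n=2: λ₂ = 10.64π²/2.8929² ≈ 12.548 (4× faster decay)
  n=3: λ₃ = 23.94π²/2.8929² ≈ 28.233 (9× faster decay)
As t → ∞, higher modes decay exponentially faster. The n=1 mode dominates: T ~ c₁ sin(πx/2.8929) e^{-λ₁t}.
Decay rate: λ₁ = 2.66π²/2.8929² ≈ 3.137.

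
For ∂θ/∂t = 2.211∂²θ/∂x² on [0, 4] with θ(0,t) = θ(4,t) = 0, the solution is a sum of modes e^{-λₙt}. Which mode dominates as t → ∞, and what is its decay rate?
Eigenvalues: λₙ = 2.211n²π²/4².
First three modes:
  n=1: λ₁ = 2.211π²/4² ≈ 1.364
  n=2: λ₂ = 8.844π²/4² ≈ 5.455 (4× faster decay)
  n=3: λ₃ = 19.899π²/4² ≈ 12.275 (9× faster decay)
As t → ∞, higher modes decay exponentially faster. The n=1 mode dominates: θ ~ c₁ sin(πx/4) e^{-λ₁t}.
Decay rate: λ₁ = 2.211π²/4² ≈ 1.364.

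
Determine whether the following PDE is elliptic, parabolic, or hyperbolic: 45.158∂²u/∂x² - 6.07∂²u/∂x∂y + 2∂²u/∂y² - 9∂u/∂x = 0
Coefficients: A = 45.158, B = -6.07, C = 2. B² - 4AC = -324.4191, which is negative, so the equation is elliptic.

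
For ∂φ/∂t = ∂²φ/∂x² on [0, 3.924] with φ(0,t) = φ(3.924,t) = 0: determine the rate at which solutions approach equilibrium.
Eigenvalues: λₙ = n²π²/3.924².
First three modes:
  n=1: λ₁ = π²/3.924² ≈ 0.641
  n=2: λ₂ = 4π²/3.924² ≈ 2.564 (4× faster decay)
  n=3: λ₃ = 9π²/3.924² ≈ 5.769 (9× faster decay)
As t → ∞, higher modes decay exponentially faster. The n=1 mode dominates: φ ~ c₁ sin(πx/3.924) e^{-λ₁t}.
Decay rate: λ₁ = π²/3.924² ≈ 0.641.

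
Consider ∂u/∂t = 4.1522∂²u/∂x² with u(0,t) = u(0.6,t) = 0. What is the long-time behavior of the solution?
As t → ∞, u → 0. Heat diffuses out through both boundaries.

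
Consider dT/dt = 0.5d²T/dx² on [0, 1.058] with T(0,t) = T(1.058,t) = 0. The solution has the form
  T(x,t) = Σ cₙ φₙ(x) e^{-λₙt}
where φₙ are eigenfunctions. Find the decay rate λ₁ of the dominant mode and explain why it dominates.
Eigenvalues: λₙ = 0.5n²π²/1.058².
First three modes:
  n=1: λ₁ = 0.5π²/1.058² ≈ 4.409
  n=2: λ₂ = 2π²/1.058² ≈ 17.634 (4× faster decay)
  n=3: λ₃ = 4.5π²/1.058² ≈ 39.677 (9× faster decay)
As t → ∞, higher modes decay exponentially faster. The n=1 mode dominates: T ~ c₁ sin(πx/1.058) e^{-λ₁t}.
Decay rate: λ₁ = 0.5π²/1.058² ≈ 4.409.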